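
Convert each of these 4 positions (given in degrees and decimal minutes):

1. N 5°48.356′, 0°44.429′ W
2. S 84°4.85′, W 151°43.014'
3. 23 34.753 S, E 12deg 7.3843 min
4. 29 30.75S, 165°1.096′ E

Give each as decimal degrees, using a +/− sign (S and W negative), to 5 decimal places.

1. 5.80593, -0.74048
2. -84.08083, -151.71690
3. -23.57922, 12.12307
4. -29.51250, 165.01827

Point 1:
  Latitude: 5 + 48.356/60 = 5.805933
  N → positive
  Lon: 44.429′ = 0.740483°; total 0.740483
  hemisphere W, so the sign is −
Point 2:
  Lat: 4.85′ = 0.080833°; total 84.080833
  S ⇒ negate
  λ: 43.014′ = 0.716900°; total 151.716900
  W ⇒ negate
Point 3:
  Lat: 34.753′ = 0.579217°; total 23.579217
  hemisphere S, so the sign is −
  λ: 12 + 7.3843/60 = 12.123072
  E ⇒ keep positive
Point 4:
  Latitude: 29 + 30.75/60 = 29.512500
  S ⇒ negate
  λ: 1.096′ = 0.018267°; total 165.018267
  E → positive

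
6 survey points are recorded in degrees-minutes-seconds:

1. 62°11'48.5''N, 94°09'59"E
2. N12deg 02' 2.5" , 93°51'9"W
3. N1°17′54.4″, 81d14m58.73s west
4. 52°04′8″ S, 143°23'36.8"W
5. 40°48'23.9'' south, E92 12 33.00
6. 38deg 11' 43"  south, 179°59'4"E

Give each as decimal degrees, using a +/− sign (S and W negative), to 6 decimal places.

1. 62.196806, 94.166389
2. 12.034028, -93.852500
3. 1.298444, -81.249647
4. -52.068889, -143.393556
5. -40.806639, 92.209167
6. -38.195278, 179.984444

Point 1:
  Lat: 62 + 11/60 + 48.5/3600 = 62.1968056
  N → positive
  Longitude: 9′ + 59″ = 9.98333′; 94 + 9.98333/60 = 94.1663889
  E ⇒ keep positive
Point 2:
  φ: 12° + 2/60 + 2.5/3600 = 12 + 0.033333 + 0.000694 = 12.0340278
  N ⇒ keep positive
  λ: 51′ + 9″ = 51.15000′; 93 + 51.15000/60 = 93.8525000
  W ⇒ negate
Point 3:
  Lat: 17′ + 54.4″ = 17.90667′; 1 + 17.90667/60 = 1.2984444
  N ⇒ keep positive
  Longitude: 81 + 14/60 + 58.73/3600 = 81.2496472
  hemisphere W, so the sign is −
Point 4:
  Latitude: 4′ + 8″ = 4.13333′; 52 + 4.13333/60 = 52.0688889
  S ⇒ negate
  Lon: 23′ + 36.8″ = 23.61333′; 143 + 23.61333/60 = 143.3935556
  hemisphere W, so the sign is −
Point 5:
  Lat: 40 + 48/60 + 23.9/3600 = 40.8066389
  S → negative
  λ: 92° + 12/60 + 33/3600 = 92 + 0.200000 + 0.009167 = 92.2091667
  E ⇒ keep positive
Point 6:
  Lat: 11′ + 43″ = 11.71667′; 38 + 11.71667/60 = 38.1952778
  S ⇒ negate
  Lon: 179° + 59/60 + 4/3600 = 179 + 0.983333 + 0.001111 = 179.9844444
  E ⇒ keep positive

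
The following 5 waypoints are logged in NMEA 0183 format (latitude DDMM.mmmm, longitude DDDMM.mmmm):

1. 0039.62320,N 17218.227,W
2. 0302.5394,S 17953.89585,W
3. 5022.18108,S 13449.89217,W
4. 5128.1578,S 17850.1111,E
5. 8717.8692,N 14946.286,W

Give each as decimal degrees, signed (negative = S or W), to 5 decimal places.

Point 1:
  Lat: split at 2 digits → 00° and 39.6232′; 0 + 39.6232/60 = 0.660387
  N ⇒ keep positive
  Lon: split at 3 digits → 172° and 18.227′; 172 + 18.227/60 = 172.303783
  W ⇒ negate
Point 2:
  φ: split at 2 digits → 03° and 2.5394′; 3 + 2.5394/60 = 3.042323
  hemisphere S, so the sign is −
  λ: degrees = first 3 digits = 179, minutes = 53.89585; 179 + 53.89585/60 = 179.898264
  W → negative
Point 3:
  φ: degrees = first 2 digits = 50, minutes = 22.18108; 50 + 22.18108/60 = 50.369685
  S ⇒ negate
  Lon: split at 3 digits → 134° and 49.89217′; 134 + 49.89217/60 = 134.831536
  W → negative
Point 4:
  φ: split at 2 digits → 51° and 28.1578′; 51 + 28.1578/60 = 51.469297
  S → negative
  Lon: split at 3 digits → 178° and 50.1111′; 178 + 50.1111/60 = 178.835185
  E → positive
Point 5:
  φ: degrees = first 2 digits = 87, minutes = 17.8692; 87 + 17.8692/60 = 87.297820
  N ⇒ keep positive
  Lon: split at 3 digits → 149° and 46.286′; 149 + 46.286/60 = 149.771433
  W → negative

1. 0.66039, -172.30378
2. -3.04232, -179.89826
3. -50.36968, -134.83154
4. -51.46930, 178.83519
5. 87.29782, -149.77143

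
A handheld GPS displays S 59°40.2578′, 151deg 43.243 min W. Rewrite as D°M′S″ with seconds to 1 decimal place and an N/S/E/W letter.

φ: 40.25780′ → 40′ and 0.25780 × 60 = 15.468″
Longitude: fractional minutes 0.24300 × 60 = 14.580″

59°40′15.5″ S, 151°43′14.6″ W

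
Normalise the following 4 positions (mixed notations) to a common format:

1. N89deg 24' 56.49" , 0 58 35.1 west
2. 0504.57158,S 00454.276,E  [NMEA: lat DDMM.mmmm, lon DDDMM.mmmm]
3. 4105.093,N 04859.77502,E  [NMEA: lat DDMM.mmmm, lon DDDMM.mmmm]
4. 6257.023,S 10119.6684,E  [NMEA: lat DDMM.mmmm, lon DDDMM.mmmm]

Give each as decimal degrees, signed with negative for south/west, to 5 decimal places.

1. 89.41569, -0.97642
2. -5.07619, 4.90460
3. 41.08488, 48.99625
4. -62.95038, 101.32781

Point 1:
  Latitude: 89 + 24/60 + 56.49/3600 = 89.415692
  N → positive
  λ: 0 + 58/60 + 35.1/3600 = 0.976417
  hemisphere W, so the sign is −
Point 2:
  Latitude: split at 2 digits → 05° and 4.57158′; 5 + 4.57158/60 = 5.076193
  S ⇒ negate
  Longitude: split at 3 digits → 004° and 54.276′; 4 + 54.276/60 = 4.904600
  E ⇒ keep positive
Point 3:
  φ: split at 2 digits → 41° and 5.093′; 41 + 5.093/60 = 41.084883
  N → positive
  Longitude: split at 3 digits → 048° and 59.77502′; 48 + 59.77502/60 = 48.996250
  E ⇒ keep positive
Point 4:
  Latitude: split at 2 digits → 62° and 57.023′; 62 + 57.023/60 = 62.950383
  S ⇒ negate
  Lon: degrees = first 3 digits = 101, minutes = 19.6684; 101 + 19.6684/60 = 101.327807
  E ⇒ keep positive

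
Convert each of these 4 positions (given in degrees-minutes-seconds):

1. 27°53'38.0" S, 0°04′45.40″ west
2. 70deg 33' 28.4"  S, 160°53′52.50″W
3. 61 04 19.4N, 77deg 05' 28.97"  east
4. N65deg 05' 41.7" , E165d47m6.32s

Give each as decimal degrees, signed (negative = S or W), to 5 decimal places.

1. -27.89389, -0.07928
2. -70.55789, -160.89792
3. 61.07206, 77.09138
4. 65.09492, 165.78509

Point 1:
  Latitude: 53′ + 38″ = 53.63333′; 27 + 53.63333/60 = 27.893889
  hemisphere S, so the sign is −
  λ: 4′ + 45.4″ = 4.75667′; 0 + 4.75667/60 = 0.079278
  W → negative
Point 2:
  Lat: 33′ + 28.4″ = 33.47333′; 70 + 33.47333/60 = 70.557889
  hemisphere S, so the sign is −
  Lon: 160° + 53/60 + 52.5/3600 = 160 + 0.883333 + 0.014583 = 160.897917
  hemisphere W, so the sign is −
Point 3:
  Latitude: 61 + 4/60 + 19.4/3600 = 61.072056
  N ⇒ keep positive
  Longitude: 77° + 5/60 + 28.97/3600 = 77 + 0.083333 + 0.008047 = 77.091381
  E ⇒ keep positive
Point 4:
  Latitude: 65 + 5/60 + 41.7/3600 = 65.094917
  N ⇒ keep positive
  Lon: 165 + 47/60 + 6.32/3600 = 165.785089
  E → positive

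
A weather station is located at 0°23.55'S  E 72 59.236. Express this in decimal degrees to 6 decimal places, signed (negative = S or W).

φ: 23.55′ = 0.392500°; total 0.3925000
S ⇒ negate
λ: 59.236′ = 0.987267°; total 72.9872667
E ⇒ keep positive

-0.392500, 72.987267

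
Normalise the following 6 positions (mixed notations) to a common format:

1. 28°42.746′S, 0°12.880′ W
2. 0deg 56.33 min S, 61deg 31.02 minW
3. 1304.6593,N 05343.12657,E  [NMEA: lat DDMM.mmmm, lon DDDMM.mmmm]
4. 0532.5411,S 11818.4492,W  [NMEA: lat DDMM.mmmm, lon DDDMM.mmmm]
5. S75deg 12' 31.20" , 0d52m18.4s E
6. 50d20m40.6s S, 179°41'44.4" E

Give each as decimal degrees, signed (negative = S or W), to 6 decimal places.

1. -28.712433, -0.214667
2. -0.938833, -61.517000
3. 13.077655, 53.718776
4. -5.542352, -118.307487
5. -75.208667, 0.871778
6. -50.344611, 179.695667

Point 1:
  Latitude: 42.746′ = 0.712433°; total 28.7124333
  S ⇒ negate
  Longitude: 12.88′ = 0.214667°; total 0.2146667
  W → negative
Point 2:
  φ: 56.33′ = 0.938833°; total 0.9388333
  hemisphere S, so the sign is −
  λ: 31.02′ = 0.517000°; total 61.5170000
  W → negative
Point 3:
  φ: split at 2 digits → 13° and 4.6593′; 13 + 4.6593/60 = 13.0776550
  N → positive
  λ: split at 3 digits → 053° and 43.12657′; 53 + 43.12657/60 = 53.7187762
  E ⇒ keep positive
Point 4:
  Lat: split at 2 digits → 05° and 32.5411′; 5 + 32.5411/60 = 5.5423517
  hemisphere S, so the sign is −
  Lon: split at 3 digits → 118° and 18.4492′; 118 + 18.4492/60 = 118.3074867
  hemisphere W, so the sign is −
Point 5:
  Lat: 75° + 12/60 + 31.2/3600 = 75 + 0.200000 + 0.008667 = 75.2086667
  hemisphere S, so the sign is −
  Longitude: 52′ + 18.4″ = 52.30667′; 0 + 52.30667/60 = 0.8717778
  E → positive
Point 6:
  Latitude: 50 + 20/60 + 40.6/3600 = 50.3446111
  hemisphere S, so the sign is −
  Longitude: 179° + 41/60 + 44.4/3600 = 179 + 0.683333 + 0.012333 = 179.6956667
  E ⇒ keep positive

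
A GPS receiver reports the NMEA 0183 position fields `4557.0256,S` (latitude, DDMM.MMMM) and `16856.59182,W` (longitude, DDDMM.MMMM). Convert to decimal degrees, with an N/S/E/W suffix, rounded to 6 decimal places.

Lat: split at 2 digits → 45° and 57.0256′; 45 + 57.0256/60 = 45.9504267
Longitude: degrees = first 3 digits = 168, minutes = 56.59182; 168 + 56.59182/60 = 168.9431970

45.950427° S, 168.943197° W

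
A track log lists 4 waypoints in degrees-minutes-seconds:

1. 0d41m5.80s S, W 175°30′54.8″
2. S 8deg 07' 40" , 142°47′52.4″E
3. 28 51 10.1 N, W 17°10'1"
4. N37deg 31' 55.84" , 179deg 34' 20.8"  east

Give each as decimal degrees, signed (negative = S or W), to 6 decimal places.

1. -0.684944, -175.515222
2. -8.127778, 142.797889
3. 28.852806, -17.166944
4. 37.532178, 179.572444

Point 1:
  Latitude: 41′ + 5.8″ = 41.09667′; 0 + 41.09667/60 = 0.6849444
  S → negative
  λ: 175 + 30/60 + 54.8/3600 = 175.5152222
  hemisphere W, so the sign is −
Point 2:
  φ: 8° + 7/60 + 40/3600 = 8 + 0.116667 + 0.011111 = 8.1277778
  S → negative
  Longitude: 47′ + 52.4″ = 47.87333′; 142 + 47.87333/60 = 142.7978889
  E ⇒ keep positive
Point 3:
  φ: 28° + 51/60 + 10.1/3600 = 28 + 0.850000 + 0.002806 = 28.8528056
  N → positive
  Lon: 17° + 10/60 + 1/3600 = 17 + 0.166667 + 0.000278 = 17.1669444
  W → negative
Point 4:
  Latitude: 31′ + 55.84″ = 31.93067′; 37 + 31.93067/60 = 37.5321778
  N → positive
  λ: 179° + 34/60 + 20.8/3600 = 179 + 0.566667 + 0.005778 = 179.5724444
  E → positive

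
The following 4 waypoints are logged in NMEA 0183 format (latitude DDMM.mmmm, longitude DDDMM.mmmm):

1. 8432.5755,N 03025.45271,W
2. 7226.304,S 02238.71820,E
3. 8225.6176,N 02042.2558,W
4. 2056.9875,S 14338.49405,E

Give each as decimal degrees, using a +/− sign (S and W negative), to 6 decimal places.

1. 84.542925, -30.424212
2. -72.438400, 22.645303
3. 82.426960, -20.704263
4. -20.949792, 143.641568

Point 1:
  Latitude: split at 2 digits → 84° and 32.5755′; 84 + 32.5755/60 = 84.5429250
  N → positive
  Lon: degrees = first 3 digits = 30, minutes = 25.45271; 30 + 25.45271/60 = 30.4242118
  hemisphere W, so the sign is −
Point 2:
  Latitude: degrees = first 2 digits = 72, minutes = 26.304; 72 + 26.304/60 = 72.4384000
  S → negative
  Lon: degrees = first 3 digits = 22, minutes = 38.7182; 22 + 38.7182/60 = 22.6453033
  E → positive
Point 3:
  Lat: degrees = first 2 digits = 82, minutes = 25.6176; 82 + 25.6176/60 = 82.4269600
  N → positive
  Lon: degrees = first 3 digits = 20, minutes = 42.2558; 20 + 42.2558/60 = 20.7042633
  hemisphere W, so the sign is −
Point 4:
  Latitude: degrees = first 2 digits = 20, minutes = 56.9875; 20 + 56.9875/60 = 20.9497917
  S ⇒ negate
  λ: split at 3 digits → 143° and 38.49405′; 143 + 38.49405/60 = 143.6415675
  E → positive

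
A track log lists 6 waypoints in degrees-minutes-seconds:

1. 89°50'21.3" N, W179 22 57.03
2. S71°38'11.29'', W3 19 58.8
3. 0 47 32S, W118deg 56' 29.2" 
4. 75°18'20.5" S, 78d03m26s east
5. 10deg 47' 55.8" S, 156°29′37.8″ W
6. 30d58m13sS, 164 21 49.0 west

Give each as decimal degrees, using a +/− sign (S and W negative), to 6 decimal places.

1. 89.839250, -179.382508
2. -71.636469, -3.333000
3. -0.792222, -118.941444
4. -75.305694, 78.057222
5. -10.798833, -156.493833
6. -30.970278, -164.363611

Point 1:
  φ: 89 + 50/60 + 21.3/3600 = 89.8392500
  N → positive
  Lon: 179 + 22/60 + 57.03/3600 = 179.3825083
  W ⇒ negate
Point 2:
  Lat: 71 + 38/60 + 11.29/3600 = 71.6364694
  S ⇒ negate
  Longitude: 3 + 19/60 + 58.8/3600 = 3.3330000
  W → negative
Point 3:
  Latitude: 47′ + 32″ = 47.53333′; 0 + 47.53333/60 = 0.7922222
  hemisphere S, so the sign is −
  Longitude: 118 + 56/60 + 29.2/3600 = 118.9414444
  W → negative
Point 4:
  Lat: 18′ + 20.5″ = 18.34167′; 75 + 18.34167/60 = 75.3056944
  S → negative
  λ: 78 + 3/60 + 26/3600 = 78.0572222
  E ⇒ keep positive
Point 5:
  Lat: 47′ + 55.8″ = 47.93000′; 10 + 47.93000/60 = 10.7988333
  S ⇒ negate
  λ: 156° + 29/60 + 37.8/3600 = 156 + 0.483333 + 0.010500 = 156.4938333
  hemisphere W, so the sign is −
Point 6:
  φ: 30 + 58/60 + 13/3600 = 30.9702778
  hemisphere S, so the sign is −
  Longitude: 164 + 21/60 + 49/3600 = 164.3636111
  hemisphere W, so the sign is −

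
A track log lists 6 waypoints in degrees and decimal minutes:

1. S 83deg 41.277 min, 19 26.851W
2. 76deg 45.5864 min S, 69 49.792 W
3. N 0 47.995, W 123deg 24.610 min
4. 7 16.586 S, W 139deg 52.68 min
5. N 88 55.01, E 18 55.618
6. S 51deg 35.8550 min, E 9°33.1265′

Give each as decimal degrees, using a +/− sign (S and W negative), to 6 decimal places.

Point 1:
  φ: 83 + 41.277/60 = 83.6879500
  S → negative
  λ: 26.851′ = 0.447517°; total 19.4475167
  W ⇒ negate
Point 2:
  Lat: 45.5864′ = 0.759773°; total 76.7597733
  hemisphere S, so the sign is −
  λ: 69 + 49.792/60 = 69.8298667
  W ⇒ negate
Point 3:
  Lat: 47.995′ = 0.799917°; total 0.7999167
  N → positive
  Longitude: 123 + 24.61/60 = 123.4101667
  W → negative
Point 4:
  Latitude: 7 + 16.586/60 = 7.2764333
  hemisphere S, so the sign is −
  Longitude: 52.68′ = 0.878000°; total 139.8780000
  W ⇒ negate
Point 5:
  φ: 55.01′ = 0.916833°; total 88.9168333
  N ⇒ keep positive
  Lon: 18 + 55.618/60 = 18.9269667
  E → positive
Point 6:
  Lat: 35.855′ = 0.597583°; total 51.5975833
  hemisphere S, so the sign is −
  Lon: 33.1265′ = 0.552108°; total 9.5521083
  E ⇒ keep positive

1. -83.687950, -19.447517
2. -76.759773, -69.829867
3. 0.799917, -123.410167
4. -7.276433, -139.878000
5. 88.916833, 18.926967
6. -51.597583, 9.552108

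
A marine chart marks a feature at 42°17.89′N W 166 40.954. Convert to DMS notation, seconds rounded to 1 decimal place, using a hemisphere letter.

42°17′53.4″ N, 166°40′57.2″ W

Lat: fractional minutes 0.89000 × 60 = 53.400″
Lon: fractional minutes 0.95400 × 60 = 57.240″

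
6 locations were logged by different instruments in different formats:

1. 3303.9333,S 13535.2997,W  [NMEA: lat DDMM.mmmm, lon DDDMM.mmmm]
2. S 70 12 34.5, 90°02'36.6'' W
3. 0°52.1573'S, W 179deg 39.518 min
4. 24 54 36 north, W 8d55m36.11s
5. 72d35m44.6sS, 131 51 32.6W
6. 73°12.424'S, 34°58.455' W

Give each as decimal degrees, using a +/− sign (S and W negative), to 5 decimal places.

Point 1:
  Latitude: degrees = first 2 digits = 33, minutes = 3.9333; 33 + 3.9333/60 = 33.065555
  hemisphere S, so the sign is −
  Longitude: degrees = first 3 digits = 135, minutes = 35.2997; 135 + 35.2997/60 = 135.588328
  hemisphere W, so the sign is −
Point 2:
  Latitude: 70° + 12/60 + 34.5/3600 = 70 + 0.200000 + 0.009583 = 70.209583
  S ⇒ negate
  Longitude: 90 + 2/60 + 36.6/3600 = 90.043500
  hemisphere W, so the sign is −
Point 3:
  Lat: 0 + 52.1573/60 = 0.869288
  S ⇒ negate
  Longitude: 39.518′ = 0.658633°; total 179.658633
  W ⇒ negate
Point 4:
  φ: 54′ + 36″ = 54.60000′; 24 + 54.60000/60 = 24.910000
  N ⇒ keep positive
  Longitude: 55′ + 36.11″ = 55.60183′; 8 + 55.60183/60 = 8.926697
  hemisphere W, so the sign is −
Point 5:
  Latitude: 72 + 35/60 + 44.6/3600 = 72.595722
  S → negative
  Lon: 51′ + 32.6″ = 51.54333′; 131 + 51.54333/60 = 131.859056
  W → negative
Point 6:
  φ: 12.424′ = 0.207067°; total 73.207067
  hemisphere S, so the sign is −
  λ: 58.455′ = 0.974250°; total 34.974250
  W ⇒ negate

1. -33.06556, -135.58833
2. -70.20958, -90.04350
3. -0.86929, -179.65863
4. 24.91000, -8.92670
5. -72.59572, -131.85906
6. -73.20707, -34.97425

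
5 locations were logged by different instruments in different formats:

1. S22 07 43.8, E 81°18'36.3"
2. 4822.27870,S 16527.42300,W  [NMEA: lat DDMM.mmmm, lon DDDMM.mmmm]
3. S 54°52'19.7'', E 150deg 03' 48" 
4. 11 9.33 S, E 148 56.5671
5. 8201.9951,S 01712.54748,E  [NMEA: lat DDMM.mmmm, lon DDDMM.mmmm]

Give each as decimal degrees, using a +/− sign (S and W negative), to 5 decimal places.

1. -22.12883, 81.31008
2. -48.37131, -165.45705
3. -54.87214, 150.06333
4. -11.15550, 148.94279
5. -82.03325, 17.20912

Point 1:
  φ: 7′ + 43.8″ = 7.73000′; 22 + 7.73000/60 = 22.128833
  S → negative
  Lon: 81 + 18/60 + 36.3/3600 = 81.310083
  E → positive
Point 2:
  φ: split at 2 digits → 48° and 22.2787′; 48 + 22.2787/60 = 48.371312
  hemisphere S, so the sign is −
  Longitude: degrees = first 3 digits = 165, minutes = 27.423; 165 + 27.423/60 = 165.457050
  hemisphere W, so the sign is −
Point 3:
  Latitude: 52′ + 19.7″ = 52.32833′; 54 + 52.32833/60 = 54.872139
  S → negative
  Lon: 150 + 3/60 + 48/3600 = 150.063333
  E ⇒ keep positive
Point 4:
  Latitude: 11 + 9.33/60 = 11.155500
  S ⇒ negate
  λ: 56.5671′ = 0.942785°; total 148.942785
  E → positive
Point 5:
  Lat: degrees = first 2 digits = 82, minutes = 1.9951; 82 + 1.9951/60 = 82.033252
  S → negative
  λ: split at 3 digits → 017° and 12.54748′; 17 + 12.54748/60 = 17.209125
  E ⇒ keep positive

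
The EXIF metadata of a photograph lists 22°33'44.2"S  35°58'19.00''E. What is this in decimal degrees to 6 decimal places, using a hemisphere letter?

Lat: 22° + 33/60 + 44.2/3600 = 22 + 0.550000 + 0.012278 = 22.5622778
Longitude: 58′ + 19″ = 58.31667′; 35 + 58.31667/60 = 35.9719444

22.562278° S, 35.971944° E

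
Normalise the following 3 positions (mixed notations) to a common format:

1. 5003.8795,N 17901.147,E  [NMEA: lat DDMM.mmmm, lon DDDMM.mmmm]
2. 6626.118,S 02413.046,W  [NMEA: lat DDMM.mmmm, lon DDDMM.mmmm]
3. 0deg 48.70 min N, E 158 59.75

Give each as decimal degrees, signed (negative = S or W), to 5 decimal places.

1. 50.06466, 179.01912
2. -66.43530, -24.21743
3. 0.81167, 158.99583

Point 1:
  Lat: split at 2 digits → 50° and 3.8795′; 50 + 3.8795/60 = 50.064658
  N ⇒ keep positive
  Longitude: split at 3 digits → 179° and 1.147′; 179 + 1.147/60 = 179.019117
  E → positive
Point 2:
  Lat: split at 2 digits → 66° and 26.118′; 66 + 26.118/60 = 66.435300
  hemisphere S, so the sign is −
  Lon: split at 3 digits → 024° and 13.046′; 24 + 13.046/60 = 24.217433
  hemisphere W, so the sign is −
Point 3:
  Latitude: 0 + 48.7/60 = 0.811667
  N ⇒ keep positive
  λ: 59.75′ = 0.995833°; total 158.995833
  E ⇒ keep positive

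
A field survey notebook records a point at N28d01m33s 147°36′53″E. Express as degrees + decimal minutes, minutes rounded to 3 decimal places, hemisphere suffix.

28° 1.550′ N, 147° 36.883′ E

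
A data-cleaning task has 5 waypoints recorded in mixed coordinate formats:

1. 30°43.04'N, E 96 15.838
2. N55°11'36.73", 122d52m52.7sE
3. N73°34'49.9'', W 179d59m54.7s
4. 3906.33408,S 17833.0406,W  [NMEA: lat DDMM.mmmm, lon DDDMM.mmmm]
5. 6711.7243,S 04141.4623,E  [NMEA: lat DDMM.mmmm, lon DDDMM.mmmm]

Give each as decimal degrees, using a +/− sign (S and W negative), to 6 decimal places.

1. 30.717333, 96.263967
2. 55.193536, 122.881306
3. 73.580528, -179.998528
4. -39.105568, -178.550677
5. -67.195405, 41.691038

Point 1:
  Latitude: 43.04′ = 0.717333°; total 30.7173333
  N ⇒ keep positive
  λ: 15.838′ = 0.263967°; total 96.2639667
  E ⇒ keep positive
Point 2:
  φ: 55° + 11/60 + 36.73/3600 = 55 + 0.183333 + 0.010203 = 55.1935361
  N ⇒ keep positive
  Lon: 122° + 52/60 + 52.7/3600 = 122 + 0.866667 + 0.014639 = 122.8813056
  E → positive
Point 3:
  Lat: 73° + 34/60 + 49.9/3600 = 73 + 0.566667 + 0.013861 = 73.5805278
  N → positive
  Longitude: 179 + 59/60 + 54.7/3600 = 179.9985278
  W → negative
Point 4:
  Latitude: split at 2 digits → 39° and 6.33408′; 39 + 6.33408/60 = 39.1055680
  S ⇒ negate
  Lon: split at 3 digits → 178° and 33.0406′; 178 + 33.0406/60 = 178.5506767
  hemisphere W, so the sign is −
Point 5:
  φ: split at 2 digits → 67° and 11.7243′; 67 + 11.7243/60 = 67.1954050
  S → negative
  λ: split at 3 digits → 041° and 41.4623′; 41 + 41.4623/60 = 41.6910383
  E → positive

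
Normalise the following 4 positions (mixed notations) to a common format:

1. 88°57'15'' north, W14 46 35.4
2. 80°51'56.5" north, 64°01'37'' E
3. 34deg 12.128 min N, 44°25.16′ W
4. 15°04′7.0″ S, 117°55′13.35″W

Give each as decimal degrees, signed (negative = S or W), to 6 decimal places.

Point 1:
  Lat: 88° + 57/60 + 15/3600 = 88 + 0.950000 + 0.004167 = 88.9541667
  N ⇒ keep positive
  λ: 46′ + 35.4″ = 46.59000′; 14 + 46.59000/60 = 14.7765000
  W ⇒ negate
Point 2:
  φ: 80° + 51/60 + 56.5/3600 = 80 + 0.850000 + 0.015694 = 80.8656944
  N ⇒ keep positive
  Lon: 64 + 1/60 + 37/3600 = 64.0269444
  E → positive
Point 3:
  φ: 34 + 12.128/60 = 34.2021333
  N ⇒ keep positive
  Longitude: 25.16′ = 0.419333°; total 44.4193333
  W ⇒ negate
Point 4:
  Latitude: 15° + 4/60 + 7/3600 = 15 + 0.066667 + 0.001944 = 15.0686111
  S ⇒ negate
  Longitude: 55′ + 13.35″ = 55.22250′; 117 + 55.22250/60 = 117.9203750
  hemisphere W, so the sign is −

1. 88.954167, -14.776500
2. 80.865694, 64.026944
3. 34.202133, -44.419333
4. -15.068611, -117.920375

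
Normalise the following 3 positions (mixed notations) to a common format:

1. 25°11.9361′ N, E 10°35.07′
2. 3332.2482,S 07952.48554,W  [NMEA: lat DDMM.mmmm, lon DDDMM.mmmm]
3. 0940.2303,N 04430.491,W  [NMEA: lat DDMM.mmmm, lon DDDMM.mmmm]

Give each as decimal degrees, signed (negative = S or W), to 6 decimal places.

Point 1:
  Lat: 11.9361′ = 0.198935°; total 25.1989350
  N → positive
  Lon: 10 + 35.07/60 = 10.5845000
  E ⇒ keep positive
Point 2:
  Latitude: split at 2 digits → 33° and 32.2482′; 33 + 32.2482/60 = 33.5374700
  S → negative
  Longitude: degrees = first 3 digits = 79, minutes = 52.48554; 79 + 52.48554/60 = 79.8747590
  W ⇒ negate
Point 3:
  Lat: split at 2 digits → 09° and 40.2303′; 9 + 40.2303/60 = 9.6705050
  N → positive
  Lon: split at 3 digits → 044° and 30.491′; 44 + 30.491/60 = 44.5081833
  hemisphere W, so the sign is −

1. 25.198935, 10.584500
2. -33.537470, -79.874759
3. 9.670505, -44.508183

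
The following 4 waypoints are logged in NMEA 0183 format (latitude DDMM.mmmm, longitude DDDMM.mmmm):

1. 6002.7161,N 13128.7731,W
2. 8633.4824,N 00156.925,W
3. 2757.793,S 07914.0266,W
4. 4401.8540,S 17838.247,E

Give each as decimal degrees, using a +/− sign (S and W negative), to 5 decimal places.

1. 60.04527, -131.47955
2. 86.55804, -1.94875
3. -27.96322, -79.23378
4. -44.03090, 178.63745

Point 1:
  Lat: degrees = first 2 digits = 60, minutes = 2.7161; 60 + 2.7161/60 = 60.045268
  N → positive
  Lon: degrees = first 3 digits = 131, minutes = 28.7731; 131 + 28.7731/60 = 131.479552
  hemisphere W, so the sign is −
Point 2:
  Latitude: degrees = first 2 digits = 86, minutes = 33.4824; 86 + 33.4824/60 = 86.558040
  N → positive
  λ: split at 3 digits → 001° and 56.925′; 1 + 56.925/60 = 1.948750
  W ⇒ negate
Point 3:
  Latitude: split at 2 digits → 27° and 57.793′; 27 + 57.793/60 = 27.963217
  hemisphere S, so the sign is −
  Longitude: degrees = first 3 digits = 79, minutes = 14.0266; 79 + 14.0266/60 = 79.233777
  hemisphere W, so the sign is −
Point 4:
  Lat: degrees = first 2 digits = 44, minutes = 1.854; 44 + 1.854/60 = 44.030900
  S → negative
  Lon: degrees = first 3 digits = 178, minutes = 38.247; 178 + 38.247/60 = 178.637450
  E → positive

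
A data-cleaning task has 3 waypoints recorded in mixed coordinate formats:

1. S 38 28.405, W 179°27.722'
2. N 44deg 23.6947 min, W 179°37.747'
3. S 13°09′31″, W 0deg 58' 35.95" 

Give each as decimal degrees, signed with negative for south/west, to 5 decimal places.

Point 1:
  Latitude: 38 + 28.405/60 = 38.473417
  S ⇒ negate
  Lon: 27.722′ = 0.462033°; total 179.462033
  hemisphere W, so the sign is −
Point 2:
  Latitude: 23.6947′ = 0.394912°; total 44.394912
  N → positive
  Lon: 37.747′ = 0.629117°; total 179.629117
  hemisphere W, so the sign is −
Point 3:
  Latitude: 13° + 9/60 + 31/3600 = 13 + 0.150000 + 0.008611 = 13.158611
  S → negative
  Longitude: 58′ + 35.95″ = 58.59917′; 0 + 58.59917/60 = 0.976653
  W ⇒ negate

1. -38.47342, -179.46203
2. 44.39491, -179.62912
3. -13.15861, -0.97665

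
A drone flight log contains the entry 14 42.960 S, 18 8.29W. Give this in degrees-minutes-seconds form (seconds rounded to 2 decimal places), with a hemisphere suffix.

Latitude: 42.96000′ → 42′ and 0.96000 × 60 = 57.6000″
λ: fractional minutes 0.29000 × 60 = 17.4000″

14°42′57.60″ S, 18°08′17.40″ W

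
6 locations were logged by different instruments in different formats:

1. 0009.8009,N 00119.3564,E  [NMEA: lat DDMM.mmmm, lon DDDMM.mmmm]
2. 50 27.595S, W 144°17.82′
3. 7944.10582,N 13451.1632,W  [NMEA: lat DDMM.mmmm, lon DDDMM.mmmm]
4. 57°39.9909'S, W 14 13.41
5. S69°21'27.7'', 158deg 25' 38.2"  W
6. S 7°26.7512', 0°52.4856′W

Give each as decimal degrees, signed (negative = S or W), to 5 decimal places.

1. 0.16335, 1.32261
2. -50.45992, -144.29700
3. 79.73510, -134.85272
4. -57.66652, -14.22350
5. -69.35769, -158.42728
6. -7.44585, -0.87476

Point 1:
  φ: degrees = first 2 digits = 0, minutes = 9.8009; 0 + 9.8009/60 = 0.163348
  N ⇒ keep positive
  Lon: split at 3 digits → 001° and 19.3564′; 1 + 19.3564/60 = 1.322607
  E ⇒ keep positive
Point 2:
  Lat: 50 + 27.595/60 = 50.459917
  S → negative
  λ: 17.82′ = 0.297000°; total 144.297000
  W → negative
Point 3:
  Latitude: degrees = first 2 digits = 79, minutes = 44.10582; 79 + 44.10582/60 = 79.735097
  N ⇒ keep positive
  Longitude: split at 3 digits → 134° and 51.1632′; 134 + 51.1632/60 = 134.852720
  W → negative
Point 4:
  Latitude: 39.9909′ = 0.666515°; total 57.666515
  S → negative
  Lon: 14 + 13.41/60 = 14.223500
  W ⇒ negate
Point 5:
  Lat: 69° + 21/60 + 27.7/3600 = 69 + 0.350000 + 0.007694 = 69.357694
  S → negative
  Longitude: 158° + 25/60 + 38.2/3600 = 158 + 0.416667 + 0.010611 = 158.427278
  hemisphere W, so the sign is −
Point 6:
  Lat: 26.7512′ = 0.445853°; total 7.445853
  S → negative
  λ: 0 + 52.4856/60 = 0.874760
  hemisphere W, so the sign is −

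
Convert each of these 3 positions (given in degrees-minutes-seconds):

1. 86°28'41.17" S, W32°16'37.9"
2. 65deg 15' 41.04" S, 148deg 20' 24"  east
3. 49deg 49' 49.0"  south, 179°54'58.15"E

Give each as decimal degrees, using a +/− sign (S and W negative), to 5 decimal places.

1. -86.47810, -32.27719
2. -65.26140, 148.34000
3. -49.83028, 179.91615

Point 1:
  φ: 86° + 28/60 + 41.17/3600 = 86 + 0.466667 + 0.011436 = 86.478103
  hemisphere S, so the sign is −
  Lon: 32° + 16/60 + 37.9/3600 = 32 + 0.266667 + 0.010528 = 32.277194
  W → negative
Point 2:
  Latitude: 65 + 15/60 + 41.04/3600 = 65.261400
  S ⇒ negate
  Longitude: 148 + 20/60 + 24/3600 = 148.340000
  E ⇒ keep positive
Point 3:
  Lat: 49′ + 49″ = 49.81667′; 49 + 49.81667/60 = 49.830278
  S ⇒ negate
  λ: 179 + 54/60 + 58.15/3600 = 179.916153
  E ⇒ keep positive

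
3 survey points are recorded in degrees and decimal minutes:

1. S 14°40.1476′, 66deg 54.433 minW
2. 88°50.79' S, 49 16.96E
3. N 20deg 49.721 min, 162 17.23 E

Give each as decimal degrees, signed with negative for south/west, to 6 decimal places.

1. -14.669127, -66.907217
2. -88.846500, 49.282667
3. 20.828683, 162.287167

Point 1:
  Lat: 14 + 40.1476/60 = 14.6691267
  S ⇒ negate
  Longitude: 54.433′ = 0.907217°; total 66.9072167
  W → negative
Point 2:
  φ: 88 + 50.79/60 = 88.8465000
  S ⇒ negate
  Lon: 16.96′ = 0.282667°; total 49.2826667
  E → positive
Point 3:
  Lat: 49.721′ = 0.828683°; total 20.8286833
  N ⇒ keep positive
  Longitude: 162 + 17.23/60 = 162.2871667
  E → positive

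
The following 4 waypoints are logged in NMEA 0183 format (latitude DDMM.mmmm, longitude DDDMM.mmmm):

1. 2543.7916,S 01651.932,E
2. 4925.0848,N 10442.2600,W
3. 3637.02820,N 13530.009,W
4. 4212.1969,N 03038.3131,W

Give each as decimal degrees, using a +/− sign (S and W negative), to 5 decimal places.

Point 1:
  φ: degrees = first 2 digits = 25, minutes = 43.7916; 25 + 43.7916/60 = 25.729860
  S ⇒ negate
  Lon: degrees = first 3 digits = 16, minutes = 51.932; 16 + 51.932/60 = 16.865533
  E ⇒ keep positive
Point 2:
  Lat: split at 2 digits → 49° and 25.0848′; 49 + 25.0848/60 = 49.418080
  N → positive
  λ: split at 3 digits → 104° and 42.26′; 104 + 42.26/60 = 104.704333
  W → negative
Point 3:
  φ: degrees = first 2 digits = 36, minutes = 37.0282; 36 + 37.0282/60 = 36.617137
  N → positive
  Longitude: split at 3 digits → 135° and 30.009′; 135 + 30.009/60 = 135.500150
  W ⇒ negate
Point 4:
  Latitude: degrees = first 2 digits = 42, minutes = 12.1969; 42 + 12.1969/60 = 42.203282
  N → positive
  Lon: split at 3 digits → 030° and 38.3131′; 30 + 38.3131/60 = 30.638552
  W → negative

1. -25.72986, 16.86553
2. 49.41808, -104.70433
3. 36.61714, -135.50015
4. 42.20328, -30.63855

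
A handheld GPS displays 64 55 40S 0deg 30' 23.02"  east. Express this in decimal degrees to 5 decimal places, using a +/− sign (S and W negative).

Latitude: 55′ + 40″ = 55.66667′; 64 + 55.66667/60 = 64.927778
hemisphere S, so the sign is −
λ: 30′ + 23.02″ = 30.38367′; 0 + 30.38367/60 = 0.506394
E → positive

-64.92778, 0.50639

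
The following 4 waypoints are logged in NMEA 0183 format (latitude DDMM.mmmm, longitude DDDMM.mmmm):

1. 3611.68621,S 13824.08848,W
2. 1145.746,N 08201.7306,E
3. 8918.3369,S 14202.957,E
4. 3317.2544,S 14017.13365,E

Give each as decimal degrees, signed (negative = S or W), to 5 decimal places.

1. -36.19477, -138.40147
2. 11.76243, 82.02884
3. -89.30562, 142.04928
4. -33.28757, 140.28556

Point 1:
  φ: degrees = first 2 digits = 36, minutes = 11.68621; 36 + 11.68621/60 = 36.194770
  hemisphere S, so the sign is −
  Longitude: degrees = first 3 digits = 138, minutes = 24.08848; 138 + 24.08848/60 = 138.401475
  W → negative
Point 2:
  Lat: split at 2 digits → 11° and 45.746′; 11 + 45.746/60 = 11.762433
  N → positive
  Lon: split at 3 digits → 082° and 1.7306′; 82 + 1.7306/60 = 82.028843
  E → positive
Point 3:
  φ: split at 2 digits → 89° and 18.3369′; 89 + 18.3369/60 = 89.305615
  hemisphere S, so the sign is −
  Lon: degrees = first 3 digits = 142, minutes = 2.957; 142 + 2.957/60 = 142.049283
  E ⇒ keep positive
Point 4:
  Latitude: degrees = first 2 digits = 33, minutes = 17.2544; 33 + 17.2544/60 = 33.287573
  S → negative
  Longitude: degrees = first 3 digits = 140, minutes = 17.13365; 140 + 17.13365/60 = 140.285561
  E → positive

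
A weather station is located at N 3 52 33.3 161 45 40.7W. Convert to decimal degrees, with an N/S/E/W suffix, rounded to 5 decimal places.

3.87592° N, 161.76131° W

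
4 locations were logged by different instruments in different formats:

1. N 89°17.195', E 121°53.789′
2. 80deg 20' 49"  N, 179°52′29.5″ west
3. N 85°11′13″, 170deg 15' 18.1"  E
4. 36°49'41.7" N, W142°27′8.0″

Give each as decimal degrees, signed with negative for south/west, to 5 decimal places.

1. 89.28658, 121.89648
2. 80.34694, -179.87486
3. 85.18694, 170.25503
4. 36.82825, -142.45222

Point 1:
  φ: 17.195′ = 0.286583°; total 89.286583
  N ⇒ keep positive
  Longitude: 53.789′ = 0.896483°; total 121.896483
  E ⇒ keep positive
Point 2:
  Latitude: 20′ + 49″ = 20.81667′; 80 + 20.81667/60 = 80.346944
  N → positive
  Lon: 179 + 52/60 + 29.5/3600 = 179.874861
  W → negative
Point 3:
  Latitude: 11′ + 13″ = 11.21667′; 85 + 11.21667/60 = 85.186944
  N ⇒ keep positive
  Longitude: 170° + 15/60 + 18.1/3600 = 170 + 0.250000 + 0.005028 = 170.255028
  E → positive
Point 4:
  Latitude: 49′ + 41.7″ = 49.69500′; 36 + 49.69500/60 = 36.828250
  N ⇒ keep positive
  Lon: 27′ + 8″ = 27.13333′; 142 + 27.13333/60 = 142.452222
  W ⇒ negate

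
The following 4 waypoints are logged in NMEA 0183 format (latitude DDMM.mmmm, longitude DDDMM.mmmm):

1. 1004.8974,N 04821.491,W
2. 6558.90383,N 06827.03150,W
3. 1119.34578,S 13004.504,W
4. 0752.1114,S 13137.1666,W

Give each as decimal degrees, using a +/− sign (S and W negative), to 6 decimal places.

1. 10.081623, -48.358183
2. 65.981731, -68.450525
3. -11.322430, -130.075067
4. -7.868523, -131.619443

Point 1:
  Lat: split at 2 digits → 10° and 4.8974′; 10 + 4.8974/60 = 10.0816233
  N → positive
  Longitude: split at 3 digits → 048° and 21.491′; 48 + 21.491/60 = 48.3581833
  W ⇒ negate
Point 2:
  Lat: degrees = first 2 digits = 65, minutes = 58.90383; 65 + 58.90383/60 = 65.9817305
  N → positive
  Lon: degrees = first 3 digits = 68, minutes = 27.0315; 68 + 27.0315/60 = 68.4505250
  W ⇒ negate
Point 3:
  Lat: split at 2 digits → 11° and 19.34578′; 11 + 19.34578/60 = 11.3224297
  hemisphere S, so the sign is −
  Lon: degrees = first 3 digits = 130, minutes = 4.504; 130 + 4.504/60 = 130.0750667
  hemisphere W, so the sign is −
Point 4:
  Latitude: degrees = first 2 digits = 7, minutes = 52.1114; 7 + 52.1114/60 = 7.8685233
  S ⇒ negate
  Lon: split at 3 digits → 131° and 37.1666′; 131 + 37.1666/60 = 131.6194433
  W → negative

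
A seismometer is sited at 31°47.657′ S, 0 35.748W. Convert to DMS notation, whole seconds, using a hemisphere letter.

31°47′39″ S, 0°35′45″ W

φ: 47.65700′ → 47′ and 0.65700 × 60 = 39.42″
Lon: fractional minutes 0.74800 × 60 = 44.88″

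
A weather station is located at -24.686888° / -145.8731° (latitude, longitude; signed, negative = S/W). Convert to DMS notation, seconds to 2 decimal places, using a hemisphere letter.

Latitude is negative → S; |value| = 24.686888
φ: 0.686888° → 41.21328′; 0.21328 × 60 = 12.7968″
Longitude is negative → W; |value| = 145.873100
Longitude: 0.873100 × 60 = 52.38600′ → 52′, remainder × 60 = 23.1600″

24°41′12.80″ S, 145°52′23.16″ W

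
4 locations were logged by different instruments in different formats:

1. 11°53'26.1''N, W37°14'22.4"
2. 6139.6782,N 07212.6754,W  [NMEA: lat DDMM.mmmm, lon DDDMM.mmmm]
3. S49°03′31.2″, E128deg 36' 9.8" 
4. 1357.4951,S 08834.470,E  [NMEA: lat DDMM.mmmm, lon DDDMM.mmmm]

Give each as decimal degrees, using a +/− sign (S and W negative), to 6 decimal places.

Point 1:
  Latitude: 11 + 53/60 + 26.1/3600 = 11.8905833
  N → positive
  Lon: 37° + 14/60 + 22.4/3600 = 37 + 0.233333 + 0.006222 = 37.2395556
  hemisphere W, so the sign is −
Point 2:
  φ: degrees = first 2 digits = 61, minutes = 39.6782; 61 + 39.6782/60 = 61.6613033
  N ⇒ keep positive
  λ: split at 3 digits → 072° and 12.6754′; 72 + 12.6754/60 = 72.2112567
  W ⇒ negate
Point 3:
  Lat: 49° + 3/60 + 31.2/3600 = 49 + 0.050000 + 0.008667 = 49.0586667
  S ⇒ negate
  Longitude: 36′ + 9.8″ = 36.16333′; 128 + 36.16333/60 = 128.6027222
  E → positive
Point 4:
  Latitude: degrees = first 2 digits = 13, minutes = 57.4951; 13 + 57.4951/60 = 13.9582517
  S ⇒ negate
  Longitude: degrees = first 3 digits = 88, minutes = 34.47; 88 + 34.47/60 = 88.5745000
  E ⇒ keep positive

1. 11.890583, -37.239556
2. 61.661303, -72.211257
3. -49.058667, 128.602722
4. -13.958252, 88.574500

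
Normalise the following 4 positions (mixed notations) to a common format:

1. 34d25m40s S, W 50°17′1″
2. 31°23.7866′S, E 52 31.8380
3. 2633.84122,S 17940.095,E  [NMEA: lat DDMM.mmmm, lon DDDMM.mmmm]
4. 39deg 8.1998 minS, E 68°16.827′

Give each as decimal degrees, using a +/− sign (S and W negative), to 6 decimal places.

Point 1:
  Latitude: 34 + 25/60 + 40/3600 = 34.4277778
  hemisphere S, so the sign is −
  Longitude: 50 + 17/60 + 1/3600 = 50.2836111
  W → negative
Point 2:
  Lat: 23.7866′ = 0.396443°; total 31.3964433
  S → negative
  λ: 31.838′ = 0.530633°; total 52.5306333
  E → positive
Point 3:
  Lat: split at 2 digits → 26° and 33.84122′; 26 + 33.84122/60 = 26.5640203
  S ⇒ negate
  λ: degrees = first 3 digits = 179, minutes = 40.095; 179 + 40.095/60 = 179.6682500
  E → positive
Point 4:
  Latitude: 8.1998′ = 0.136663°; total 39.1366633
  S ⇒ negate
  λ: 68 + 16.827/60 = 68.2804500
  E → positive

1. -34.427778, -50.283611
2. -31.396443, 52.530633
3. -26.564020, 179.668250
4. -39.136663, 68.280450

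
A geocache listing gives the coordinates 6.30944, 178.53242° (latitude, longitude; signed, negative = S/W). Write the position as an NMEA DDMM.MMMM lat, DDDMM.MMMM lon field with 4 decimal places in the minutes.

Lat: minutes = (6.309440 − 6) × 60 = 18.566400
λ: 178° + 0.532420 × 60 = 178° 31.945200′

0618.5664,N / 17831.9452,E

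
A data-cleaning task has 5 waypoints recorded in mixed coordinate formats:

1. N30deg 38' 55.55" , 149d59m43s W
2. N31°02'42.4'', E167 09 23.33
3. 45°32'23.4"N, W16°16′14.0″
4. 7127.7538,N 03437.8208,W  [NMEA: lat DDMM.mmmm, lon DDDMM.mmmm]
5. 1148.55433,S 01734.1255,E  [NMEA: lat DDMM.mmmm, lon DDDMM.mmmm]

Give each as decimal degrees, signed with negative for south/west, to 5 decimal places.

Point 1:
  φ: 38′ + 55.55″ = 38.92583′; 30 + 38.92583/60 = 30.648764
  N → positive
  Longitude: 149 + 59/60 + 43/3600 = 149.995278
  W → negative
Point 2:
  Latitude: 31 + 2/60 + 42.4/3600 = 31.045111
  N → positive
  λ: 167 + 9/60 + 23.33/3600 = 167.156481
  E → positive
Point 3:
  φ: 32′ + 23.4″ = 32.39000′; 45 + 32.39000/60 = 45.539833
  N ⇒ keep positive
  Lon: 16° + 16/60 + 14/3600 = 16 + 0.266667 + 0.003889 = 16.270556
  hemisphere W, so the sign is −
Point 4:
  Latitude: degrees = first 2 digits = 71, minutes = 27.7538; 71 + 27.7538/60 = 71.462563
  N ⇒ keep positive
  Longitude: degrees = first 3 digits = 34, minutes = 37.8208; 34 + 37.8208/60 = 34.630347
  W ⇒ negate
Point 5:
  Latitude: split at 2 digits → 11° and 48.55433′; 11 + 48.55433/60 = 11.809239
  S → negative
  λ: degrees = first 3 digits = 17, minutes = 34.1255; 17 + 34.1255/60 = 17.568758
  E ⇒ keep positive

1. 30.64876, -149.99528
2. 31.04511, 167.15648
3. 45.53983, -16.27056
4. 71.46256, -34.63035
5. -11.80924, 17.56876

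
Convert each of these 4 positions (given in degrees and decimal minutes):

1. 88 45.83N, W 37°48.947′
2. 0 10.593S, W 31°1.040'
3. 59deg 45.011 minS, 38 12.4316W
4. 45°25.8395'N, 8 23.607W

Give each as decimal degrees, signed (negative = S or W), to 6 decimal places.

Point 1:
  φ: 45.83′ = 0.763833°; total 88.7638333
  N → positive
  λ: 48.947′ = 0.815783°; total 37.8157833
  hemisphere W, so the sign is −
Point 2:
  Latitude: 0 + 10.593/60 = 0.1765500
  S → negative
  Lon: 1.04′ = 0.017333°; total 31.0173333
  W → negative
Point 3:
  Lat: 45.011′ = 0.750183°; total 59.7501833
  S → negative
  Lon: 38 + 12.4316/60 = 38.2071933
  W ⇒ negate
Point 4:
  Latitude: 45 + 25.8395/60 = 45.4306583
  N → positive
  λ: 23.607′ = 0.393450°; total 8.3934500
  hemisphere W, so the sign is −

1. 88.763833, -37.815783
2. -0.176550, -31.017333
3. -59.750183, -38.207193
4. 45.430658, -8.393450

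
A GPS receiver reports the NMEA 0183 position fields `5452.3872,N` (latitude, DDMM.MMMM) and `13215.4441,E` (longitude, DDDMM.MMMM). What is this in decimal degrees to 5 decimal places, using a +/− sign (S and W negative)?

54.87312, 132.25740

Latitude: degrees = first 2 digits = 54, minutes = 52.3872; 54 + 52.3872/60 = 54.873120
N ⇒ keep positive
Longitude: split at 3 digits → 132° and 15.4441′; 132 + 15.4441/60 = 132.257402
E ⇒ keep positive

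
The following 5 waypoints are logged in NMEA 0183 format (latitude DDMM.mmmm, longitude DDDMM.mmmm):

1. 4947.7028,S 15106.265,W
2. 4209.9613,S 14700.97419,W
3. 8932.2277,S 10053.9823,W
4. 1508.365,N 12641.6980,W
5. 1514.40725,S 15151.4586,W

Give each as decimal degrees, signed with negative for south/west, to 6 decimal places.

Point 1:
  Lat: degrees = first 2 digits = 49, minutes = 47.7028; 49 + 47.7028/60 = 49.7950467
  S ⇒ negate
  Longitude: split at 3 digits → 151° and 6.265′; 151 + 6.265/60 = 151.1044167
  hemisphere W, so the sign is −
Point 2:
  Lat: split at 2 digits → 42° and 9.9613′; 42 + 9.9613/60 = 42.1660217
  S → negative
  Longitude: degrees = first 3 digits = 147, minutes = 0.97419; 147 + 0.97419/60 = 147.0162365
  W ⇒ negate
Point 3:
  Latitude: split at 2 digits → 89° and 32.2277′; 89 + 32.2277/60 = 89.5371283
  S ⇒ negate
  Lon: split at 3 digits → 100° and 53.9823′; 100 + 53.9823/60 = 100.8997050
  W ⇒ negate
Point 4:
  φ: split at 2 digits → 15° and 8.365′; 15 + 8.365/60 = 15.1394167
  N ⇒ keep positive
  Lon: degrees = first 3 digits = 126, minutes = 41.698; 126 + 41.698/60 = 126.6949667
  hemisphere W, so the sign is −
Point 5:
  Latitude: split at 2 digits → 15° and 14.40725′; 15 + 14.40725/60 = 15.2401208
  S ⇒ negate
  Longitude: degrees = first 3 digits = 151, minutes = 51.4586; 151 + 51.4586/60 = 151.8576433
  W → negative

1. -49.795047, -151.104417
2. -42.166022, -147.016237
3. -89.537128, -100.899705
4. 15.139417, -126.694967
5. -15.240121, -151.857643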